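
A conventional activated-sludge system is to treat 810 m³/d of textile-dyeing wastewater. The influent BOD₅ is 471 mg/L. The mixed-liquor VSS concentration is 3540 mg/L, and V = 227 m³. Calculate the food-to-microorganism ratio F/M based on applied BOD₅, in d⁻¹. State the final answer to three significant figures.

Food-to-microorganism ratio F/M = Q S₀ / (V X) = 810 × 471 / (227.0 × 3540) = 0.4748 d⁻¹.

F/M ≈ 0.475 d⁻¹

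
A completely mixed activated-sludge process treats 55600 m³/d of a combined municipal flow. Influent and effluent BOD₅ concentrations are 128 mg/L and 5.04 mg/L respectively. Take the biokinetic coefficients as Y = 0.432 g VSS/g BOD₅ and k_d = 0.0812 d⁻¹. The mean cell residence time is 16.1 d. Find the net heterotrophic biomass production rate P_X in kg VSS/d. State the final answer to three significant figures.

Y_obs = Y / (1 + k_d θ_c) = 0.432 / (1 + 0.0812 × 16.1) = 0.432 / 2.307 = 0.1872.
Q·(S₀ − S) = 55600 × (128 − 5.04) × 10⁻³ = 6837 kg/d removed.
So the net sludge growth is P_X = 0.1872 × 6837 = 1280 kg VSS/d.

P_X ≈ 1280 kg VSS/d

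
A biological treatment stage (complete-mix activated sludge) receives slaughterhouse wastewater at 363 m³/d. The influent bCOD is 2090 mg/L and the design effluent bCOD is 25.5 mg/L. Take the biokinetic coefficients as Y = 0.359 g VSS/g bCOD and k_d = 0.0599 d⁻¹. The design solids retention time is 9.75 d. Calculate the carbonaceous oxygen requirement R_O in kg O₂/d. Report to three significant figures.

R_O ≈ 508 kg O₂/d

The observed yield is Y_obs = Y/(1 + k_d·θ_c) = 0.359 / (1 + 0.0599 × 9.75) = 0.359 / 1.584 = 0.2266 g VSS per g bCOD removed.
Substrate removed = Q·(S₀ − S) = 363 m³/d × (2090 − 25.5) g/m³ = 7.49×10^5 g/d = 749.4 kg/d.
Net sludge production P_X = 0.2266 × 749.4 = 169.8 kg VSS/d.
R_O = Q·(S₀ − S) − 1.42·P_X = 749.4 − 1.42 × 169.8 = 508.2 kg O₂/d.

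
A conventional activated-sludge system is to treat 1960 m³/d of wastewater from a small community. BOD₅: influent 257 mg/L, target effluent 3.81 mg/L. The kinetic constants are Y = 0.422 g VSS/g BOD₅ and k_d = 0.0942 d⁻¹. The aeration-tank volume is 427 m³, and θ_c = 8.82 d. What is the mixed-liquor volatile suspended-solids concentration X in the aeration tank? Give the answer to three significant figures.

X ≈ 2360 mg/L

X = Y·Q·ΔS·θ_c / [V·(1 + k_d θ_c)] = 0.422 × 1960 × (257 − 3.81) × 8.82 / [427 × (1 + 0.0942 × 8.82)] = 2363 mg/L.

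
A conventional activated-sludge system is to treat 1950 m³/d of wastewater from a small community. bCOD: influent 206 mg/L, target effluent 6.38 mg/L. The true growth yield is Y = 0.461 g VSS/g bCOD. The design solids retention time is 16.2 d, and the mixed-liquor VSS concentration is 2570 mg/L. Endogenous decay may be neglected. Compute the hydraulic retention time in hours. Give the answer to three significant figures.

τ ≈ 13.9 h

V·X = Y·Q·ΔS·θ_c gives V = 0.461 × 1950 × (206 − 6.38) × 16.2 / 2570 = 1131 m³.
HRT = V/Q = 1131 m³ / 1950 m³·d⁻¹ = 0.5801 d × 24 = 13.92 h.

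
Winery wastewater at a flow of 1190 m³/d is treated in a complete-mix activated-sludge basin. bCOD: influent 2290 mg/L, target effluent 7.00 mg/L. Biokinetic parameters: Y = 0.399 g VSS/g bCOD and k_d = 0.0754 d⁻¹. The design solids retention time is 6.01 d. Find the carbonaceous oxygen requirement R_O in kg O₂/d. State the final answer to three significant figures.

Observed yield with endogenous decay: Y_obs = Y / (1 + k_d·θ_c) = 0.399 / (1 + 0.0754 × 6.01) = 0.399 / 1.453 = 0.2746 g VSS/g bCOD.
ΔS = 2290 − 7.00 = 2283 mg/L, so the substrate removal rate is 1190 × 2283/1000 = 2717 kg bCOD/d.
P_X = Y_obs·Q·(S₀ − S) = 0.2746 × 2717 = 746.0 kg VSS/d.
R_O = Q·ΔS − 1.42 P_X = 2717 − 1059 = 1658 kg O₂/d.

R_O ≈ 1660 kg O₂/d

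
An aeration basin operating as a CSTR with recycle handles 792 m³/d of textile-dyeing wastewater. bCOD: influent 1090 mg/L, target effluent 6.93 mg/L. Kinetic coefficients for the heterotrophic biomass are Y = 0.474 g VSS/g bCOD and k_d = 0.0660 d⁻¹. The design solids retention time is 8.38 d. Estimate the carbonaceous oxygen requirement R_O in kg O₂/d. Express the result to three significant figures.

R_O ≈ 486 kg O₂/d

Observed yield with endogenous decay: Y_obs = Y / (1 + k_d·θ_c) = 0.474 / (1 + 0.0660 × 8.38) = 0.474 / 1.553 = 0.3052 g VSS/g bCOD.
Q·(S₀ − S) = 792 × (1090 − 6.93) × 10⁻³ = 857.8 kg/d removed.
Net sludge production P_X = 0.3052 × 857.8 = 261.8 kg VSS/d.
R_O = Q·ΔS − 1.42 P_X = 857.8 − 371.8 = 486.0 kg O₂/d.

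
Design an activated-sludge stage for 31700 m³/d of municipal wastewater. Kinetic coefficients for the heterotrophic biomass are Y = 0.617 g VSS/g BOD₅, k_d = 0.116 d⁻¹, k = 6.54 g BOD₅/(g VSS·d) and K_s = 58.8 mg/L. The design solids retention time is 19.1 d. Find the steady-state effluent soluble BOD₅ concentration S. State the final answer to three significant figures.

Effluent substrate depends only on kinetics and SRT: S = K_s(1 + k_d θ_c) / [θ_c(Yk − k_d) − 1] = 58.8 × (1 + 0.116 × 19.1) / [19.1 × (0.617 × 6.54 − 0.116) − 1] = 189.1 / 73.86 = 2.560 mg/L.

S ≈ 2.56 mg/L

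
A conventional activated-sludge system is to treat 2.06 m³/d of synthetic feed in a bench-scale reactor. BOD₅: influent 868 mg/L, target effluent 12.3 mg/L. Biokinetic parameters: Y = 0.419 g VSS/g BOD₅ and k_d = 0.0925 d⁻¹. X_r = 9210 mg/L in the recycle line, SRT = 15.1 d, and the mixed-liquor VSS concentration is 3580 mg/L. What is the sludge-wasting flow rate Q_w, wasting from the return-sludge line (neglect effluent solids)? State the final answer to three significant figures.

Steady-state biomass mass balance: V·X·(1 + k_d·θ_c) = Y·Q·(S₀ − S)·θ_c, so V = 0.419 × 2.06 × (868 − 12.3) × 15.1 / [3580 × (1 + 0.0925 × 15.1)] = 1.12×10^4 / 8580 = 1.300 m³.
Wasting from the return line (neglecting effluent solids): Q_w = V·X / (θ_c·X_r) = 1.300 × 3580 / (15.1 × 9210) = 0.03346 m³/d.

Q_w ≈ 0.0335 m³/d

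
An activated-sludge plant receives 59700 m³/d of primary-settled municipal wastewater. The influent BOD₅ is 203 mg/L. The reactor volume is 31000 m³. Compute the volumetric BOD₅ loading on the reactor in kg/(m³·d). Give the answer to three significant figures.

Volumetric loading L_v = Q·S₀ / V = 59700 × 203 g/m³ / 31000 m³ = 390.9 g/(m³·d) = 0.3909 kg BOD₅/(m³·d).

L_v ≈ 0.391 kg BOD₅/(m³·d)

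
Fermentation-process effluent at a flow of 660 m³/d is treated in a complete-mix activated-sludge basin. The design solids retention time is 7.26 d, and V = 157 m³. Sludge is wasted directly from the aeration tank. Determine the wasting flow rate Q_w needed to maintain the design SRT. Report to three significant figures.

Q_w ≈ 21.6 m³/d

For wasting at MLVSS concentration, Q_w = V/θ_c = 157.0/7.26 = 21.63 m³/d.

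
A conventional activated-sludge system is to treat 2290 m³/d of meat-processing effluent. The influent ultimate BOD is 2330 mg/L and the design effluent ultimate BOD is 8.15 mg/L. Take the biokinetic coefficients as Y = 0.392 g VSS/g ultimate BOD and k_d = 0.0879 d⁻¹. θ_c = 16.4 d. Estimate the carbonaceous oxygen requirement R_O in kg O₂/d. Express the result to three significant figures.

The observed yield is Y_obs = Y/(1 + k_d·θ_c) = 0.392 / (1 + 0.0879 × 16.4) = 0.392 / 2.442 = 0.1606 g VSS per g ultimate BOD removed.
ΔS = 2330 − 8.15 = 2322 mg/L, so the substrate removal rate is 2290 × 2322/1000 = 5317 kg ultimate BOD/d.
Biomass synthesised: P_X = Y_obs × 5317 = 853.7 kg VSS/d.
Carbonaceous O₂ demand = substrate oxidised − cell-mass equivalent = 5317 − 1.42 × 853.7 = 4105 kg O₂/d.

R_O ≈ 4100 kg O₂/d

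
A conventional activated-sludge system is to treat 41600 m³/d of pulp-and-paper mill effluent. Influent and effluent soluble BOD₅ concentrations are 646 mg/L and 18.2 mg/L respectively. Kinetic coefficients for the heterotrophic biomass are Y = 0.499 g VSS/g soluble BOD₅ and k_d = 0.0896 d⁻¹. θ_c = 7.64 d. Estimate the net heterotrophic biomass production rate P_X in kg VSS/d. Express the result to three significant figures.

Correct the yield for decay: Y_obs = Y/(1 + k_d θ_c) = 0.499 / (1 + 0.0896 × 7.64) = 0.499 / 1.685 = 0.2962.
Q·(S₀ − S) = 41600 × (646 − 18.2) × 10⁻³ = 26116 kg/d removed.
Biomass produced: P_X = Y_obs·Q·ΔS = 0.2962 × 26116 ≈ 7736 kg VSS/d.

P_X ≈ 7740 kg VSS/d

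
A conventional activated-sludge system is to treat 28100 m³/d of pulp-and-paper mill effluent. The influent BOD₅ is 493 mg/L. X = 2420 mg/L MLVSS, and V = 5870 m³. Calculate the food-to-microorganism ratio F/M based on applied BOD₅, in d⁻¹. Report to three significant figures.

F/M = Q·S₀ / (V·X) = 28100 × 493 / (5870 × 2420) = 0.9752 g BOD₅·(g VSS·d)⁻¹.

F/M ≈ 0.975 d⁻¹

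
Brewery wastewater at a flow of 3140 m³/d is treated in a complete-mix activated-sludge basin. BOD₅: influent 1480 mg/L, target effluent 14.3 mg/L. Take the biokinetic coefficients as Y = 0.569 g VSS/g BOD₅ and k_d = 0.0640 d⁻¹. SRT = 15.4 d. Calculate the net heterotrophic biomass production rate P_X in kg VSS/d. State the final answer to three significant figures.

Observed yield with endogenous decay: Y_obs = Y / (1 + k_d·θ_c) = 0.569 / (1 + 0.0640 × 15.4) = 0.569 / 1.986 = 0.2866 g VSS/g BOD₅.
Mass of BOD₅ removed per day: Q(S₀ − S) = 3140 × 1466 g/m³ = 4602 kg/d.
Biomass produced: P_X = Y_obs·Q·ΔS = 0.2866 × 4602 ≈ 1319 kg VSS/d.

P_X ≈ 1320 kg VSS/d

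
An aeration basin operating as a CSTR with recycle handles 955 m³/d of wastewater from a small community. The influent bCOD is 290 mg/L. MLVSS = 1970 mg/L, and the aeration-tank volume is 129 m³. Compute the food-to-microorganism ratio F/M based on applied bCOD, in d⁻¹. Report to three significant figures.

F/M = Q·S₀ / (V·X) = 955 × 290 / (129.0 × 1970) = 1.090 g bCOD·(g VSS·d)⁻¹.

F/M ≈ 1.09 d⁻¹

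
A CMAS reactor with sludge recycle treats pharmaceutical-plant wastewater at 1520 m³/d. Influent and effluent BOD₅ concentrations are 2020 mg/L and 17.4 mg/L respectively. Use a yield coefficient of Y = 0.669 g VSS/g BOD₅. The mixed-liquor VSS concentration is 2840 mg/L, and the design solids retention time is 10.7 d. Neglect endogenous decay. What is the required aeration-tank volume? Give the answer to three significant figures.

V·X = Y·Q·ΔS·θ_c gives V = 0.669 × 1520 × (2020 − 17.4) × 10.7 / 2840 = 7672 m³.

V ≈ 7670 m³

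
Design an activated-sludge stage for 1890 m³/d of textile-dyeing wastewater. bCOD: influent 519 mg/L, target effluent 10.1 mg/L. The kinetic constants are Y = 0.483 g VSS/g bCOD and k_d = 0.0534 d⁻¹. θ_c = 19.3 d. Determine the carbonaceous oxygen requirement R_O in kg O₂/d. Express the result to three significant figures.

R_O ≈ 637 kg O₂/d

Observed yield with endogenous decay: Y_obs = Y / (1 + k_d·θ_c) = 0.483 / (1 + 0.0534 × 19.3) = 0.483 / 2.031 = 0.2379 g VSS/g bCOD.
Mass of bCOD removed per day: Q(S₀ − S) = 1890 × 508.9 g/m³ = 961.8 kg/d.
Net sludge production P_X = 0.2379 × 961.8 = 228.8 kg VSS/d.
R_O = Q·ΔS − 1.42 P_X = 961.8 − 324.9 = 637.0 kg O₂/d.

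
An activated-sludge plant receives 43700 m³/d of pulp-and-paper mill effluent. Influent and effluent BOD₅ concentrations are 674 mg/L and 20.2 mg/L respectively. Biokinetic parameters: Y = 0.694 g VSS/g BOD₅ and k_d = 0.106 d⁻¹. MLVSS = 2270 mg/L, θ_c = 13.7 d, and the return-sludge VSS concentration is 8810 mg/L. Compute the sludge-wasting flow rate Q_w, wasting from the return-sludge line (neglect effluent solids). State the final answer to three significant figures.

Q_w ≈ 918 m³/d

From the SRT design equation V = Y Q (S₀−S) θ_c / [X (1 + k_d θ_c)] = 0.694 × 43700 × (674 − 20.2) × 13.7 / [2270 × (1 + 0.106 × 13.7)] = 2.72×10^8 / 5566 = 48801 m³.
θ_c = V·X/(Q_w·X_r) when wasting from the recycle, so Q_w = V·X/(θ_c·X_r) = 48801 × 2270 / (13.7 × 8810) = 917.8 m³/d.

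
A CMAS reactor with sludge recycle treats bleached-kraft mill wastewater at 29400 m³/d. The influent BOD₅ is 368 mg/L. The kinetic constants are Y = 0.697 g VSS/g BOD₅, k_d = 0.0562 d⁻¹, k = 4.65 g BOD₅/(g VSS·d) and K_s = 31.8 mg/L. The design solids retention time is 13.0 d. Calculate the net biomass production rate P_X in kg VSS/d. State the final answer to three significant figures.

For a completely mixed reactor with recycle the Lawrence–McCarty relation gives S = K_s·(1 + k_d·θ_c) / [θ_c·(Y·k − k_d) − 1] = 31.8 × (1 + 0.0562 × 13.0) / [13.0 × (0.697 × 4.65 − 0.0562) − 1] = 55.03 / 40.40 = 1.362 mg/L.
Correct the yield for decay: Y_obs = Y/(1 + k_d θ_c) = 0.697 / (1 + 0.0562 × 13.0) = 0.697 / 1.731 = 0.4028.
Mass of BOD₅ removed per day: Q(S₀ − S) = 29400 × 366.6 g/m³ = 10779 kg/d.
Biomass produced: P_X = Y_obs·Q·ΔS = 0.4028 × 10779 ≈ 4341 kg VSS/d.

P_X ≈ 4340 kg VSS/d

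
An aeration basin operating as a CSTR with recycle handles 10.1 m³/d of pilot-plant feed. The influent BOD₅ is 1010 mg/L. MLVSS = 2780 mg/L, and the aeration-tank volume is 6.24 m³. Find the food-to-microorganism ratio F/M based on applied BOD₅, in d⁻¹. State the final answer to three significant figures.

F/M = applied load / biomass = Q·S₀/(V·X) = 10.1 × 1010 / (6.240 × 2780) = 0.5880 d⁻¹.

F/M ≈ 0.588 d⁻¹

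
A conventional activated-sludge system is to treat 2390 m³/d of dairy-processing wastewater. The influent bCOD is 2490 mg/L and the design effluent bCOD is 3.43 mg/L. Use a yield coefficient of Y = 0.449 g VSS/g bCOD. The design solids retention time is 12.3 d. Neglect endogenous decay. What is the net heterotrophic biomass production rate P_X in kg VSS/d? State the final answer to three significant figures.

P_X ≈ 2670 kg VSS/d

With endogenous decay neglected, the observed yield equals the true yield: Y_obs = Y = 0.449 g VSS/g bCOD.
ΔS = 2490 − 3.43 = 2487 mg/L, so the substrate removal rate is 2390 × 2487/1000 = 5943 kg bCOD/d.
Net biomass production P_X = Y_obs × Q·(S₀ − S) = 0.4490 × 5943 = 2668 kg VSS/d.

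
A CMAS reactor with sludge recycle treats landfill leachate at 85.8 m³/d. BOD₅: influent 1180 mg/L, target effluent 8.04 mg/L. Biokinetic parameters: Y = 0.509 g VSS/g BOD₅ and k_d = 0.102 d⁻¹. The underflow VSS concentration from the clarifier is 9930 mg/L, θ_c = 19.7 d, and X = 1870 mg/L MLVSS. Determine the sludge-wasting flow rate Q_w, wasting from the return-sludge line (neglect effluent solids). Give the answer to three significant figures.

Rearranging the biomass balance for a CMAS with decay, V = Y·Q·ΔS·θ_c / [X·(1+k_d θ_c)] = 0.509 × 85.8 × (1180 − 8.04) × 19.7 / [1870 × (1 + 0.102 × 19.7)] = 1.01×10^6 / 5628 = 179.2 m³.
θ_c = V·X/(Q_w·X_r) when wasting from the recycle, so Q_w = V·X/(θ_c·X_r) = 179.2 × 1870 / (19.7 × 9930) = 1.713 m³/d.

Q_w ≈ 1.71 m³/d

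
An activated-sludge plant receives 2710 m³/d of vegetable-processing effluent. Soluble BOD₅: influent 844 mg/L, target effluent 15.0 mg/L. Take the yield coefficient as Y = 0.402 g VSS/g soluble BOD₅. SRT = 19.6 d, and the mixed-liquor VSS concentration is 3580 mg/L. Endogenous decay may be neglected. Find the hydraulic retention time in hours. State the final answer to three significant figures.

V·X = Y·Q·ΔS·θ_c gives V = 0.402 × 2710 × (844 − 15.0) × 19.6 / 3580 = 4945 m³.
HRT = V/Q = 4945 m³ / 2710 m³·d⁻¹ = 1.825 d × 24 = 43.79 h.

τ ≈ 43.8 h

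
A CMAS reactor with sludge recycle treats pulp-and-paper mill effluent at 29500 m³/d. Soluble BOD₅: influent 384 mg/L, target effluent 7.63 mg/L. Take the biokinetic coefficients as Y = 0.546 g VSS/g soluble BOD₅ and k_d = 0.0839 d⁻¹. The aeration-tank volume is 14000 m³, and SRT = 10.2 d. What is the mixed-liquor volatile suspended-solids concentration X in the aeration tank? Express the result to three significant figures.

X ≈ 2380 mg/L

X = Y·Q·ΔS·θ_c / [V·(1 + k_d θ_c)] = 0.546 × 29500 × (384 − 7.63) × 10.2 / [14000 × (1 + 0.0839 × 10.2)] = 2380 mg/L.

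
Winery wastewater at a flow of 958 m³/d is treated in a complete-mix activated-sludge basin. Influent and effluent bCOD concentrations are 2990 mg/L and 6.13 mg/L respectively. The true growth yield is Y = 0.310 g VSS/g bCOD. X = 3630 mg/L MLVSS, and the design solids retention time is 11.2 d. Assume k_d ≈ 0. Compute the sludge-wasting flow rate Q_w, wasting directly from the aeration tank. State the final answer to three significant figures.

Biomass mass balance (decay neglected): V·X = Y·Q·(S₀ − S)·θ_c, so V = 0.310 × 958 × (2990 − 6.13) × 11.2 / 3630 = 2734 m³.
Wasting from the aeration tank: Q_w = V / θ_c = 2734 / 11.2 = 244.1 m³/d.

Q_w ≈ 244 m³/d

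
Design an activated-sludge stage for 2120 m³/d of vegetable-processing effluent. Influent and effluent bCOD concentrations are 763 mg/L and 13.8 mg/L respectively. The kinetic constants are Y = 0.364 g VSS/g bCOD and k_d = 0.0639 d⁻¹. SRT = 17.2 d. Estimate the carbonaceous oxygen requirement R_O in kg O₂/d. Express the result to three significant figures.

Observed yield with endogenous decay: Y_obs = Y / (1 + k_d·θ_c) = 0.364 / (1 + 0.0639 × 17.2) = 0.364 / 2.099 = 0.1734 g VSS/g bCOD.
Substrate removed = Q·(S₀ − S) = 2120 m³/d × (763 − 13.8) g/m³ = 1.59×10^6 g/d = 1588 kg/d.
P_X = Y_obs·Q·(S₀ − S) = 0.1734 × 1588 = 275.4 kg VSS/d.
R_O = Q·(S₀ − S) − 1.42·P_X = 1588 − 1.42 × 275.4 = 1197 kg O₂/d.

R_O ≈ 1200 kg O₂/d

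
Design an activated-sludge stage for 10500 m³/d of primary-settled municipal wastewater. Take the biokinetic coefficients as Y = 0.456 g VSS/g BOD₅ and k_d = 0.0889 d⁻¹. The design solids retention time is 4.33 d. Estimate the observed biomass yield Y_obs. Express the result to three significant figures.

Y_obs = Y / (1 + k_d θ_c) = 0.456 / (1 + 0.0889 × 4.33) = 0.456 / 1.385 = 0.3293.

Y_obs ≈ 0.329 g VSS/g BOD₅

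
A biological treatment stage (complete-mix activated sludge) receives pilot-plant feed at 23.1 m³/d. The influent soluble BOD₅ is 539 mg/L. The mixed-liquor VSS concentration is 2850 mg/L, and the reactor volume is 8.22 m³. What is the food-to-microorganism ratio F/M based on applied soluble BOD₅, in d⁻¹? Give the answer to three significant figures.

F/M = applied load / biomass = Q·S₀/(V·X) = 23.1 × 539 / (8.220 × 2850) = 0.5315 d⁻¹.

F/M ≈ 0.531 d⁻¹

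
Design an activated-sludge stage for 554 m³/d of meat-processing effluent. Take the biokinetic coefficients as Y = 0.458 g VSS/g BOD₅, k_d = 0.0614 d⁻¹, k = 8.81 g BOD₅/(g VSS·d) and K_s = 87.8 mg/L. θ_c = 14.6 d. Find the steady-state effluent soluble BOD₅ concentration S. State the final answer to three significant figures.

S ≈ 2.92 mg/L

From the Monod/SRT balance for a CMAS, S = K_s·(1+k_d θ_c)/[θ_c·(Y k − k_d) − 1] = 87.8 × (1 + 0.0614 × 14.6) / [14.6 × (0.458 × 8.81 − 0.0614) − 1] = 166.5 / 57.01 = 2.920 mg/L.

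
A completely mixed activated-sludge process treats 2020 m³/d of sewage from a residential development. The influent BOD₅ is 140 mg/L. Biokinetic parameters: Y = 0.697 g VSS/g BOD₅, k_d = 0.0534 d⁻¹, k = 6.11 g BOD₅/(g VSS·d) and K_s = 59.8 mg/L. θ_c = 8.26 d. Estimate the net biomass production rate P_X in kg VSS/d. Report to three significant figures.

P_X ≈ 134 kg VSS/d

From the Monod/SRT balance for a CMAS, S = K_s·(1+k_d θ_c)/[θ_c·(Y k − k_d) − 1] = 59.8 × (1 + 0.0534 × 8.26) / [8.26 × (0.697 × 6.11 − 0.0534) − 1] = 86.18 / 33.74 = 2.554 mg/L.
Y_obs = Y / (1 + k_d θ_c) = 0.697 / (1 + 0.0534 × 8.26) = 0.697 / 1.441 = 0.4837.
Q·(S₀ − S) = 2020 × (140 − 2.55) × 10⁻³ = 277.6 kg/d removed.
P_X = Y_obs · Q(S₀ − S) = 0.4837 × 277.6 = 134.3 kg VSS/d.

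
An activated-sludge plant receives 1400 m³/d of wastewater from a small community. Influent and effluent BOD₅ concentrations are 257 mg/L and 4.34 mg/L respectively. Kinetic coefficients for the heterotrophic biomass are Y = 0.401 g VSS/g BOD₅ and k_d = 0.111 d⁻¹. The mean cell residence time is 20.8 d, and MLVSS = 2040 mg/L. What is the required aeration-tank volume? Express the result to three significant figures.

Steady-state biomass mass balance: V·X·(1 + k_d·θ_c) = Y·Q·(S₀ − S)·θ_c, so V = 0.401 × 1400 × (257 − 4.34) × 20.8 / [2040 × (1 + 0.111 × 20.8)] = 2.95×10^6 / 6750 = 437.1 m³.

V ≈ 437 m³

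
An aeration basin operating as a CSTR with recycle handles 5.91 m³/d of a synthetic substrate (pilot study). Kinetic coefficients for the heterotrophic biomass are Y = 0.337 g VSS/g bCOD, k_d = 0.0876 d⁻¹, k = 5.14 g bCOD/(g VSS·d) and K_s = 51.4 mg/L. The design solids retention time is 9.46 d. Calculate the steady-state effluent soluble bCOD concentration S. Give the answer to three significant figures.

S ≈ 6.46 mg/L

Effluent substrate depends only on kinetics and SRT: S = K_s(1 + k_d θ_c) / [θ_c(Yk − k_d) − 1] = 51.4 × (1 + 0.0876 × 9.46) / [9.46 × (0.337 × 5.14 − 0.0876) − 1] = 93.99 / 14.56 = 6.457 mg/L.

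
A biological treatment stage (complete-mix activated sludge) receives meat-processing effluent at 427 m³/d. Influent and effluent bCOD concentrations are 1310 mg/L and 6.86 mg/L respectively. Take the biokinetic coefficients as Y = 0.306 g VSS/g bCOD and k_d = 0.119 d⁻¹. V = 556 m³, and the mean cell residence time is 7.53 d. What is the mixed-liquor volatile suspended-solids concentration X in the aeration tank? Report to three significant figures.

X ≈ 1220 mg/L

Solving the biomass balance for X: X = Y Q (S₀−S) θ_c / [V (1+k_d θ_c)] = 0.306 × 427 × (1310 − 6.86) × 7.53 / [556 × (1 + 0.119 × 7.53)] = 1216 mg/L.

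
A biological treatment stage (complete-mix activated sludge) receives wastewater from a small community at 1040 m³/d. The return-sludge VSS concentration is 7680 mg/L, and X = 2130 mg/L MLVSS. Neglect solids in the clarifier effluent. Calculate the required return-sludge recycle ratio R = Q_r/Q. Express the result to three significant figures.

R ≈ 0.384

R = Q_r/Q = X/(X_r − X) = 2130 / (7680 − 2130) = 0.3838.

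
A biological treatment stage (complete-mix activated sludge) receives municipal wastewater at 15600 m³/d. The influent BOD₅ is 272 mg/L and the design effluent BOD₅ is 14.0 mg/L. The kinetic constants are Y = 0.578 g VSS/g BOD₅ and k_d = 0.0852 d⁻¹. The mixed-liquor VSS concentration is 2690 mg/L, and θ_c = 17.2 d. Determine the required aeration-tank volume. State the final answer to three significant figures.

Steady-state biomass mass balance: V·X·(1 + k_d·θ_c) = Y·Q·(S₀ − S)·θ_c, so V = 0.578 × 15600 × (272 − 14.0) × 17.2 / [2690 × (1 + 0.0852 × 17.2)] = 4×10^7 / 6632 = 6033 m³.

V ≈ 6030 m³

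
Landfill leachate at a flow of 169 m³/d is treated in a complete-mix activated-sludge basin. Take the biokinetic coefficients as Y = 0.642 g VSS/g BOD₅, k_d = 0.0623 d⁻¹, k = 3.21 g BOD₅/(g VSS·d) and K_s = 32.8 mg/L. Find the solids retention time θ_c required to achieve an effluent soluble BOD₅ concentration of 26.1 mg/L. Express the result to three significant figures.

Specific growth rate at S = 26.1 mg/L: μ = YkS/(K_s+S) = 0.642·3.21·26.1/(32.8+26.1) = 0.9132 d⁻¹.
1/θ_c = 0.9132 − 0.0623 = 0.8509 d⁻¹, so θ_c = 1.175 d.

θ_c ≈ 1.18 d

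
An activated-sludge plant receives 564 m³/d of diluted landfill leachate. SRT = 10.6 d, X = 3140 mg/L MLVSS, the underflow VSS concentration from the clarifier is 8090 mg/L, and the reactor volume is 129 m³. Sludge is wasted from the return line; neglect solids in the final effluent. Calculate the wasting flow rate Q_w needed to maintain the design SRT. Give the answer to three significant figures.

Q_w = (V·X)/(θ_c X_r) = 129.0 × 3140 / (10.6 × 8090) = 4.724 m³/d.

Q_w ≈ 4.72 m³/d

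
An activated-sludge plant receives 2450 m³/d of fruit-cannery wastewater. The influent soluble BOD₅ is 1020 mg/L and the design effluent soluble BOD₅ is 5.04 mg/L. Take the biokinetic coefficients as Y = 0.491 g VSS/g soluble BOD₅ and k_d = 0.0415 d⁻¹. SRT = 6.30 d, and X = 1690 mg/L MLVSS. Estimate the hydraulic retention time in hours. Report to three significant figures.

τ ≈ 35.3 h

Steady-state biomass mass balance: V·X·(1 + k_d·θ_c) = Y·Q·(S₀ − S)·θ_c, so V = 0.491 × 2450 × (1020 − 5.04) × 6.30 / [1690 × (1 + 0.0415 × 6.30)] = 7.69×10^6 / 2132 = 3608 m³.
HRT = V/Q = 3608 m³ / 2450 m³·d⁻¹ = 1.473 d × 24 = 35.34 h.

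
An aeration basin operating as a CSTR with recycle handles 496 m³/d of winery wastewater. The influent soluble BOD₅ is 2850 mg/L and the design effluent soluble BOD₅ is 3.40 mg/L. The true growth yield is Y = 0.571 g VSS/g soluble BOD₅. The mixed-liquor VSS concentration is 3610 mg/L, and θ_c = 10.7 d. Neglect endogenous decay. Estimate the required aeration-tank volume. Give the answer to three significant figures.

V ≈ 2390 m³

V·X = Y·Q·ΔS·θ_c gives V = 0.571 × 496 × (2850 − 3.40) × 10.7 / 3610 = 2390 m³.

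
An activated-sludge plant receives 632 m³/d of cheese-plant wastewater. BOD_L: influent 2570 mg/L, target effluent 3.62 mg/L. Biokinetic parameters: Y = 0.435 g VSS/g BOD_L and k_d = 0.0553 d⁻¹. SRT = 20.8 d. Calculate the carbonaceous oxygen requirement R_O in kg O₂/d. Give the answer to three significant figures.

R_O ≈ 1160 kg O₂/d

The observed yield is Y_obs = Y/(1 + k_d·θ_c) = 0.435 / (1 + 0.0553 × 20.8) = 0.435 / 2.150 = 0.2023 g VSS per g BOD_L removed.
Substrate removed = Q·(S₀ − S) = 632 m³/d × (2570 − 3.62) g/m³ = 1.62×10^6 g/d = 1622 kg/d.
P_X = Y_obs·Q·(S₀ − S) = 0.2023 × 1622 = 328.1 kg VSS/d.
Carbonaceous O₂ demand = substrate oxidised − cell-mass equivalent = 1622 − 1.42 × 328.1 = 1156 kg O₂/d.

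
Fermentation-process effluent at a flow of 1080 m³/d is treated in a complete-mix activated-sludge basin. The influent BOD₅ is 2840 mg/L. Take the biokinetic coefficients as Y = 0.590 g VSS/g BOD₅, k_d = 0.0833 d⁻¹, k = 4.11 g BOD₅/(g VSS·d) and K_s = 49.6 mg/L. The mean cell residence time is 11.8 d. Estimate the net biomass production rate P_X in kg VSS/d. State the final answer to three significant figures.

Effluent substrate depends only on kinetics and SRT: S = K_s(1 + k_d θ_c) / [θ_c(Yk − k_d) − 1] = 49.6 × (1 + 0.0833 × 11.8) / [11.8 × (0.590 × 4.11 − 0.0833) − 1] = 98.35 / 26.63 = 3.693 mg/L.
Correct the yield for decay: Y_obs = Y/(1 + k_d θ_c) = 0.590 / (1 + 0.0833 × 11.8) = 0.590 / 1.983 = 0.2975.
ΔS = 2840 − 3.69 = 2836 mg/L, so the substrate removal rate is 1080 × 2836/1000 = 3063 kg BOD₅/d.
Net biomass production P_X = Y_obs × Q·(S₀ − S) = 0.2975 × 3063 = 911.4 kg VSS/d.

P_X ≈ 911 kg VSS/d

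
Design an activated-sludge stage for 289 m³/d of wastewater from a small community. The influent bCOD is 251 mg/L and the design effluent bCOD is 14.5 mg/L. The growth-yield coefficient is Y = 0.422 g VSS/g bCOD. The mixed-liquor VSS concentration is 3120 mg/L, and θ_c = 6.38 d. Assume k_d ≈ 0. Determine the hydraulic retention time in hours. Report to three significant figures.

With k_d = 0 the design equation reduces to V = Y Q (S₀−S) θ_c / X = 0.422 × 289 × (251 − 14.5) × 6.38 / 3120 = 58.98 m³.
τ = V/Q = 58.98/289 = 0.2041 d, or 4.898 h.

τ ≈ 4.90 h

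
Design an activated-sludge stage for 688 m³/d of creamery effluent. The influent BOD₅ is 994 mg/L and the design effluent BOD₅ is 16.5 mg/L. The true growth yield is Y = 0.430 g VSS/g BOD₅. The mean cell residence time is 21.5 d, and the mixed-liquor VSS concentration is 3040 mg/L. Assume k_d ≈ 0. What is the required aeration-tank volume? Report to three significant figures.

Biomass mass balance (decay neglected): V·X = Y·Q·(S₀ − S)·θ_c, so V = 0.430 × 688 × (994 − 16.5) × 21.5 / 3040 = 2045 m³.

V ≈ 2050 m³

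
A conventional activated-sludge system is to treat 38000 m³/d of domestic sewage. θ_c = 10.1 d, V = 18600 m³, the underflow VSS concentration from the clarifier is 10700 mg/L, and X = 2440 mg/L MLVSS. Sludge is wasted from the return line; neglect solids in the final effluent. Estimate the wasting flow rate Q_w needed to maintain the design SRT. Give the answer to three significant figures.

Q_w ≈ 420 m³/d

θ_c = V·X/(Q_w·X_r) when wasting from the recycle, so Q_w = V·X/(θ_c·X_r) = 18600 × 2440 / (10.1 × 10700) = 420.0 m³/d.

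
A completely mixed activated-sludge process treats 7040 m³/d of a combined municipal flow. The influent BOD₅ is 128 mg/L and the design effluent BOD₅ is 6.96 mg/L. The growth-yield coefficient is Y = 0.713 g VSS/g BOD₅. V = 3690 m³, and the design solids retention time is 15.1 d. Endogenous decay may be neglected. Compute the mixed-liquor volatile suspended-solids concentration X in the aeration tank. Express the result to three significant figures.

X = Y·Q·ΔS·θ_c / V = 0.713 × 7040 × (128 − 6.96) × 15.1 / 3690 = 2486 mg/L.

X ≈ 2490 mg/L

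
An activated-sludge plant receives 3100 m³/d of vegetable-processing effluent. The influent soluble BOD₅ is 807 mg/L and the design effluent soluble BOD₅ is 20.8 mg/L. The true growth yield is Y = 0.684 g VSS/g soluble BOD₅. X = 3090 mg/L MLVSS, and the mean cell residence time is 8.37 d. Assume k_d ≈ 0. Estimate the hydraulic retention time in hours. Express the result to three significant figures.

τ ≈ 35.0 h

V·X = Y·Q·ΔS·θ_c gives V = 0.684 × 3100 × (807 − 20.8) × 8.37 / 3090 = 4516 m³.
Hydraulic retention time τ = V/Q = 4516 / 3100 = 1.457 d = 34.96 h.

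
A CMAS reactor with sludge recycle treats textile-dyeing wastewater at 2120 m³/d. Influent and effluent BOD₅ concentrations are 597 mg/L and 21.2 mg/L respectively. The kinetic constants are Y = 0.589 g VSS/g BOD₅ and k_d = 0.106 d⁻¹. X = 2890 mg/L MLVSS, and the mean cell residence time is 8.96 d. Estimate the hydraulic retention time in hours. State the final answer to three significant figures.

τ ≈ 12.9 h

From the SRT design equation V = Y Q (S₀−S) θ_c / [X (1 + k_d θ_c)] = 0.589 × 2120 × (597 − 21.2) × 8.96 / [2890 × (1 + 0.106 × 8.96)] = 6.44×10^6 / 5635 = 1143 m³.
Hydraulic retention time τ = V/Q = 1143 / 2120 = 0.5393 d = 12.94 h.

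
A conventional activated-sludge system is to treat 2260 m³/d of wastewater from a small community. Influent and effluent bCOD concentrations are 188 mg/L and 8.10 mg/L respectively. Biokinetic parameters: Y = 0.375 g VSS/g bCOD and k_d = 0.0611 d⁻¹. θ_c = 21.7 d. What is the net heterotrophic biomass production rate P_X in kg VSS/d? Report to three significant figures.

The observed yield is Y_obs = Y/(1 + k_d·θ_c) = 0.375 / (1 + 0.0611 × 21.7) = 0.375 / 2.326 = 0.1612 g VSS per g bCOD removed.
Q·(S₀ − S) = 2260 × (188 − 8.10) × 10⁻³ = 406.6 kg/d removed.
So the net sludge growth is P_X = 0.1612 × 406.6 = 65.55 kg VSS/d.

P_X ≈ 65.6 kg VSS/d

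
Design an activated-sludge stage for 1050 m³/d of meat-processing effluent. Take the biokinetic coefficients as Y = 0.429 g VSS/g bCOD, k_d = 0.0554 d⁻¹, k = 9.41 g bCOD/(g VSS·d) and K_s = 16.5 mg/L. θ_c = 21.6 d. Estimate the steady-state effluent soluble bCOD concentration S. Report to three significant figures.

Effluent substrate depends only on kinetics and SRT: S = K_s(1 + k_d θ_c) / [θ_c(Yk − k_d) − 1] = 16.5 × (1 + 0.0554 × 21.6) / [21.6 × (0.429 × 9.41 − 0.0554) − 1] = 36.24 / 85.00 = 0.4264 mg/L.

S ≈ 0.426 mg/L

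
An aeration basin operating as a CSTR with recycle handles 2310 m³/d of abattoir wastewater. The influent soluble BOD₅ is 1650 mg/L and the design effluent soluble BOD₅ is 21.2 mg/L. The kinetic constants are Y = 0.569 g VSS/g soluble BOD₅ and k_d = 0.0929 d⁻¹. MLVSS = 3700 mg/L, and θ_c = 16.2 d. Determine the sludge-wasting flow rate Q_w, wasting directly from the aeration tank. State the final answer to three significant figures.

Steady-state biomass mass balance: V·X·(1 + k_d·θ_c) = Y·Q·(S₀ − S)·θ_c, so V = 0.569 × 2310 × (1650 − 21.2) × 16.2 / [3700 × (1 + 0.0929 × 16.2)] = 3.47×10^7 / 9268 = 3742 m³.
Wasting from the aeration tank: Q_w = V / θ_c = 3742 / 16.2 = 231.0 m³/d.

Q_w ≈ 231 m³/d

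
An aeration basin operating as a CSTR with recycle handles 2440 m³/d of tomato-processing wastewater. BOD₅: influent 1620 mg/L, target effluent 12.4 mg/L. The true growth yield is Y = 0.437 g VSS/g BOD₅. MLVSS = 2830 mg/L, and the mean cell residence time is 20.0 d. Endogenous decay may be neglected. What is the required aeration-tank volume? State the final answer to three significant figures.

With k_d = 0 the design equation reduces to V = Y Q (S₀−S) θ_c / X = 0.437 × 2440 × (1620 − 12.4) × 20.0 / 2830 = 12114 m³.

V ≈ 12100 m³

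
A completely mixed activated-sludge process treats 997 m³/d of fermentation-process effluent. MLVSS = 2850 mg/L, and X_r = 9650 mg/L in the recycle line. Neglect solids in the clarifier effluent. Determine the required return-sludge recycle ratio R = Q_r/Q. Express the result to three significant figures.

R ≈ 0.419

R = Q_r/Q = X/(X_r − X) = 2850 / (9650 − 2850) = 0.4191.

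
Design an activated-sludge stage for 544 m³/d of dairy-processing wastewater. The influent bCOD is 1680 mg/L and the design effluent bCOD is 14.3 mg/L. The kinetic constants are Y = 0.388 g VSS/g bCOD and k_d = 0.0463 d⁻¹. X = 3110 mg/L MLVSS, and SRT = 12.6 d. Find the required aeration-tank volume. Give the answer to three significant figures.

V ≈ 900 m³

Steady-state biomass mass balance: V·X·(1 + k_d·θ_c) = Y·Q·(S₀ − S)·θ_c, so V = 0.388 × 544 × (1680 − 14.3) × 12.6 / [3110 × (1 + 0.0463 × 12.6)] = 4.43×10^6 / 4924 = 899.6 m³.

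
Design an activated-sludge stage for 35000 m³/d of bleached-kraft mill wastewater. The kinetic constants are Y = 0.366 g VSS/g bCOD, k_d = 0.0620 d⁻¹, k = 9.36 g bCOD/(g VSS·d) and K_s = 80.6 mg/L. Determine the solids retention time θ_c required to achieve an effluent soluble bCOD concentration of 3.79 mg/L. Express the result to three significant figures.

From 1/θ_c = Y·k·S/(K_s + S) − k_d: Y·k·S/(K_s+S) = 0.366 × 9.36 × 3.79 / (80.6 + 3.79) = 0.1539 d⁻¹.
Then 1/θ_c = μ − k_d = 0.1539 − 0.0620 = 0.09185 d⁻¹, giving θ_c = 10.89 d.

θ_c ≈ 10.9 d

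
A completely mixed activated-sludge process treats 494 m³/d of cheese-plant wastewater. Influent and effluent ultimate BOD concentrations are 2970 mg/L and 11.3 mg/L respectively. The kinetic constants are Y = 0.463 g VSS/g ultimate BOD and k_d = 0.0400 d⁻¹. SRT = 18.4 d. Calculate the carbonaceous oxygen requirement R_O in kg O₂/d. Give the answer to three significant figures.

R_O ≈ 908 kg O₂/d

Y_obs = Y / (1 + k_d θ_c) = 0.463 / (1 + 0.0400 × 18.4) = 0.463 / 1.736 = 0.2667.
Substrate removed = Q·(S₀ − S) = 494 m³/d × (2970 − 11.3) g/m³ = 1.46×10^6 g/d = 1462 kg/d.
Net sludge production P_X = 0.2667 × 1462 = 389.8 kg VSS/d.
R_O = Q·(S₀ − S) − 1.42·P_X = 1462 − 1.42 × 389.8 = 908.1 kg O₂/d.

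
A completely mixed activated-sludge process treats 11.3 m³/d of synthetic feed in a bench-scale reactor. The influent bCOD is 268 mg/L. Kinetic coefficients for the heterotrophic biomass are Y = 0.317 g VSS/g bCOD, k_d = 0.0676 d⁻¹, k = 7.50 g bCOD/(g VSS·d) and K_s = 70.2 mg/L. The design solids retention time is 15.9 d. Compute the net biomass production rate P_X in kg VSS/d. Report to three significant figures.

P_X ≈ 0.456 kg VSS/d

For a completely mixed reactor with recycle the Lawrence–McCarty relation gives S = K_s·(1 + k_d·θ_c) / [θ_c·(Y·k − k_d) − 1] = 70.2 × (1 + 0.0676 × 15.9) / [15.9 × (0.317 × 7.50 − 0.0676) − 1] = 145.7 / 35.73 = 4.077 mg/L.
The observed yield is Y_obs = Y/(1 + k_d·θ_c) = 0.317 / (1 + 0.0676 × 15.9) = 0.317 / 2.075 = 0.1528 g VSS per g bCOD removed.
Substrate removed = Q·(S₀ − S) = 11.3 m³/d × (268 − 4.08) g/m³ = 2.98×10^3 g/d = 2.982 kg/d.
Net biomass production P_X = Y_obs × Q·(S₀ − S) = 0.1528 × 2.982 = 0.4556 kg VSS/d.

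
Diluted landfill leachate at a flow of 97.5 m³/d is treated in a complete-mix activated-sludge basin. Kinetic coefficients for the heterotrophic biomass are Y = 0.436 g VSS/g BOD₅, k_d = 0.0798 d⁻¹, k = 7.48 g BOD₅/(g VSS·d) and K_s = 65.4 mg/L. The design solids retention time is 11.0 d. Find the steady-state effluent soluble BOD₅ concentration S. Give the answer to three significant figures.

Effluent substrate depends only on kinetics and SRT: S = K_s(1 + k_d θ_c) / [θ_c(Yk − k_d) − 1] = 65.4 × (1 + 0.0798 × 11.0) / [11.0 × (0.436 × 7.48 − 0.0798) − 1] = 122.8 / 34.00 = 3.612 mg/L.

S ≈ 3.61 mg/L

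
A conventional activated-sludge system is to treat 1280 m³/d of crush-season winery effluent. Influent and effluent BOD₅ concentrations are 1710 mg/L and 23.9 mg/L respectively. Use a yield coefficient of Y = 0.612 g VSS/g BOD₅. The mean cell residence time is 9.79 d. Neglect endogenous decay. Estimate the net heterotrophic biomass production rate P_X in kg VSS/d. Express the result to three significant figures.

P_X ≈ 1320 kg VSS/d

With endogenous decay neglected, the observed yield equals the true yield: Y_obs = Y = 0.612 g VSS/g BOD₅.
ΔS = 1710 − 23.9 = 1686 mg/L, so the substrate removal rate is 1280 × 1686/1000 = 2158 kg BOD₅/d.
P_X = Y_obs · Q(S₀ − S) = 0.6120 × 2158 = 1321 kg VSS/d.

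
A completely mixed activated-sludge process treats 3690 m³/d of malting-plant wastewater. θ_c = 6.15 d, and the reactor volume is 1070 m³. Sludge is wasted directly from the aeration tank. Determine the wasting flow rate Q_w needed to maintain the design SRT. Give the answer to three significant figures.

With mixed-liquor wasting, θ_c = V/Q_w, so Q_w = V/θ_c = 1070/6.15 = 174.0 m³/d.

Q_w ≈ 174 m³/d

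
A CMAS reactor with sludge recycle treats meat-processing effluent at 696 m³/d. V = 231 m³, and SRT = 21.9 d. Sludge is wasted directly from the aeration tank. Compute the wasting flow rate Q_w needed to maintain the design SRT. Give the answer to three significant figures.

Q_w ≈ 10.5 m³/d

Wasting from the aeration tank: Q_w = V / θ_c = 231.0 / 21.9 = 10.55 m³/d.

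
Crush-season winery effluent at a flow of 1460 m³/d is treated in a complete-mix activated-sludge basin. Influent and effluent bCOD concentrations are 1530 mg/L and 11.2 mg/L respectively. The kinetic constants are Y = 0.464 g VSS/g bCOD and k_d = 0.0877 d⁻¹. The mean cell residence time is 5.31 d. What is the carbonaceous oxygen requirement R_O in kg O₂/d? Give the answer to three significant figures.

Y_obs = Y / (1 + k_d θ_c) = 0.464 / (1 + 0.0877 × 5.31) = 0.464 / 1.466 = 0.3166.
ΔS = 1530 − 11.2 = 1519 mg/L, so the substrate removal rate is 1460 × 1519/1000 = 2217 kg bCOD/d.
Net sludge production P_X = 0.3166 × 2217 = 702.0 kg VSS/d.
R_O = Q·(S₀ − S) − 1.42·P_X = 2217 − 1.42 × 702.0 = 1221 kg O₂/d.

R_O ≈ 1220 kg O₂/d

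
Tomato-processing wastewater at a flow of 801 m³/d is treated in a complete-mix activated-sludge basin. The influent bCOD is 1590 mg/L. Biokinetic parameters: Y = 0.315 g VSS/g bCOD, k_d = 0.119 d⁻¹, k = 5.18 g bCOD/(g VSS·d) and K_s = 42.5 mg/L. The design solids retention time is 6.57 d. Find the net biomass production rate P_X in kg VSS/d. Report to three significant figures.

P_X ≈ 224 kg VSS/d

Effluent substrate depends only on kinetics and SRT: S = K_s(1 + k_d θ_c) / [θ_c(Yk − k_d) − 1] = 42.5 × (1 + 0.119 × 6.57) / [6.57 × (0.315 × 5.18 − 0.119) − 1] = 75.73 / 8.938 = 8.472 mg/L.
Observed yield with endogenous decay: Y_obs = Y / (1 + k_d·θ_c) = 0.315 / (1 + 0.119 × 6.57) = 0.315 / 1.782 = 0.1768 g VSS/g bCOD.
ΔS = 1590 − 8.47 = 1582 mg/L, so the substrate removal rate is 801 × 1582/1000 = 1267 kg bCOD/d.
Net biomass production P_X = Y_obs × Q·(S₀ − S) = 0.1768 × 1267 = 224.0 kg VSS/d.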